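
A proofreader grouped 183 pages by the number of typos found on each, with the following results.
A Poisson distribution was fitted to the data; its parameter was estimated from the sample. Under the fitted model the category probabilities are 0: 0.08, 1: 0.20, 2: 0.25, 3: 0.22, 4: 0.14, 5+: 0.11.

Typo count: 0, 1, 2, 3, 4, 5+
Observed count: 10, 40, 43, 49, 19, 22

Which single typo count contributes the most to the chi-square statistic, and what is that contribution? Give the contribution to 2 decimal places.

3, 1.90

Expected counts E_i = n·p_i: 183×0.08 = 14.64, 183×0.20 = 36.6, 183×0.25 = 45.75, 183×0.22 = 40.26, 183×0.14 = 25.62, 183×0.11 = 20.13.
cat         O        E   (O−E)²/E
0          10    14.64      1.471
1          40     36.6      0.316
2          43    45.75      0.165
3          49    40.26      1.897
4          19    25.62      1.711
5+         22    20.13      0.174
The largest term is for 3: 1.90.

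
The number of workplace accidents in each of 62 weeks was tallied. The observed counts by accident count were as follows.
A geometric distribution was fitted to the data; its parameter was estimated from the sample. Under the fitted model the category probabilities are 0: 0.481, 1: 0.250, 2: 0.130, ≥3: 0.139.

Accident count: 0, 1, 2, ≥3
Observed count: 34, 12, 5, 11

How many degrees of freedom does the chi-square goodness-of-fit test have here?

2

There are k = 4 categories and 1 parameter estimated from the data, so df = 4 − 1 − 1 = 2.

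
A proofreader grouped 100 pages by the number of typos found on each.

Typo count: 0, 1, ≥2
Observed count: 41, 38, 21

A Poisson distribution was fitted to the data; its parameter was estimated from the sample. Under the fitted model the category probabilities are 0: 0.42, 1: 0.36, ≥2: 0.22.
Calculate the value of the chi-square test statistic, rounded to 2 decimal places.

0.18

Expected counts E_i = n·p_i: 100×0.42 = 42, 100×0.36 = 36, 100×0.22 = 22.
0: (41 − 42)²/42 = 1/42 = 0.024
1: (38 − 36)²/36 = 4/36 = 0.111
≥2: (21 − 22)²/22 = 1/22 = 0.045
Sum = 0.18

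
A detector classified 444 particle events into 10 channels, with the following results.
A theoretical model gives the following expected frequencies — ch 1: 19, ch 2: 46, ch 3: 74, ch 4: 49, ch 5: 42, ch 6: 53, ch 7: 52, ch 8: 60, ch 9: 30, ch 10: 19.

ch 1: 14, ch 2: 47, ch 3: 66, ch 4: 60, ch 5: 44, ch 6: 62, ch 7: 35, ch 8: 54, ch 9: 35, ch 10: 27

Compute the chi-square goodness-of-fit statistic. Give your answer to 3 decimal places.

16.655

χ² = (14−19)²/19 + (47−46)²/46 + (66−74)²/74 + (60−49)²/49 + (44−42)²/42 + (62−53)²/53 + (35−52)²/52 + (54−60)²/60 + (35−30)²/30 + (27−19)²/19
   = 1.3158 + 0.0217 + 0.8649 + 2.4694 + 0.0952 + 1.5283 + 5.5577 + 0.6000 + 0.8333 + 3.3684
Sum = 16.655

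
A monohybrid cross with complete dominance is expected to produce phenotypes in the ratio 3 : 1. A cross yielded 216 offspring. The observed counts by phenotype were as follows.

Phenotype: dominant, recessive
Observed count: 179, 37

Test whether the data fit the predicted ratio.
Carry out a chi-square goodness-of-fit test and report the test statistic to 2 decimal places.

Ratio total = 4. Expected counts: 216×3/4 = 162, 216×1/4 = 54.
cat            O        E   (O−E)²/E
dominant     179      162      1.784
recessive     37       54      5.352
Sum = 7.14

7.14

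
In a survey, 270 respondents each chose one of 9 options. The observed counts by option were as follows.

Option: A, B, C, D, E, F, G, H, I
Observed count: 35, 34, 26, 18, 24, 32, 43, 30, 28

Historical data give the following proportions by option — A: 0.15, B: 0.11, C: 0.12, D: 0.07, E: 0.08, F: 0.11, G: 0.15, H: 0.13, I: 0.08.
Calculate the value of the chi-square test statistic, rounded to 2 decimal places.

5.91

Expected counts E_i = n·p_i: 270×0.15 = 40.5, 270×0.11 = 29.7, 270×0.12 = 32.4, 270×0.07 = 18.9, 270×0.08 = 21.6, 270×0.11 = 29.7, 270×0.15 = 40.5, 270×0.13 = 35.1, 270×0.08 = 21.6.
χ² = (35−40.5)²/40.5 + (34−29.7)²/29.7 + (26−32.4)²/32.4 + (18−18.9)²/18.9 + (24−21.6)²/21.6 + (32−29.7)²/29.7 + (43−40.5)²/40.5 + (30−35.1)²/35.1 + (28−21.6)²/21.6
   = 0.747 + 0.623 + 1.264 + 0.043 + 0.267 + 0.178 + 0.154 + 0.741 + 1.896
Sum = 5.91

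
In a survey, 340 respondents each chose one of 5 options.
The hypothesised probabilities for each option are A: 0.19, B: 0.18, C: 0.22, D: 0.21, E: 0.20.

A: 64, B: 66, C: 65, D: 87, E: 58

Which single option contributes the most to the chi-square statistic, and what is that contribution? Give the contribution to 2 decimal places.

Expected counts E_i = n·p_i: 340×0.19 = 64.6, 340×0.18 = 61.2, 340×0.22 = 74.8, 340×0.21 = 71.4, 340×0.20 = 68.
A: (64 − 64.6)²/64.6 = 0.36/64.6 = 0.006
B: (66 − 61.2)²/61.2 = 23.04/61.2 = 0.376
C: (65 − 74.8)²/74.8 = 96.04/74.8 = 1.284
D: (87 − 71.4)²/71.4 = 243.36/71.4 = 3.408
E: (58 − 68)²/68 = 100/68 = 1.471
The largest term is for D: 3.41.

D, 3.41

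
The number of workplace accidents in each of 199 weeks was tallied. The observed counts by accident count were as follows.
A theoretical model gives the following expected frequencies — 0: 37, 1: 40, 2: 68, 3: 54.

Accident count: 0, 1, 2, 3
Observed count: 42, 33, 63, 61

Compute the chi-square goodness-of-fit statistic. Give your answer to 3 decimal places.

cat         O        E   (O−E)²/E
0          42       37     0.6757
1          33       40     1.2250
2          63       68     0.3676
3          61       54     0.9074
Sum = 3.176

3.176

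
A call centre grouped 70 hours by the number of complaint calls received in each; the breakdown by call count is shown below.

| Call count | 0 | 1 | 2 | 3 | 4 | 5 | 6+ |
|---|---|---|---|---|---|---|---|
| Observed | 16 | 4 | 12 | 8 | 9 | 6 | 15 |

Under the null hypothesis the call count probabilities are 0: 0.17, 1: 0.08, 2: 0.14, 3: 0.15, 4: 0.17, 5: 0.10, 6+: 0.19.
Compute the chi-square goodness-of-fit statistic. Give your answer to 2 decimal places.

4.03

Expected counts E_i = n·p_i: 70×0.17 = 11.9, 70×0.08 = 5.6, 70×0.14 = 9.8, 70×0.15 = 10.5, 70×0.17 = 11.9, 70×0.10 = 7, 70×0.19 = 13.3.
cat         O        E   (O−E)²/E
0          16     11.9      1.413
1           4      5.6      0.457
2          12      9.8      0.494
3           8     10.5      0.595
4           9     11.9      0.707
5           6        7      0.143
6+         15     13.3      0.217
Sum = 4.03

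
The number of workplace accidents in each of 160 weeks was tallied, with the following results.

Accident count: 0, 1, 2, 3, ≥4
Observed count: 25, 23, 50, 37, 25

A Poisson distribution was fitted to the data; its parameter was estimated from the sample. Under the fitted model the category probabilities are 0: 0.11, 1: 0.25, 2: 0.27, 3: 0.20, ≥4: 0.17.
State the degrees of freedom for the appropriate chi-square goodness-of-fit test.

3

There are k = 5 categories and 1 parameter estimated from the data, so df = 5 − 1 − 1 = 3.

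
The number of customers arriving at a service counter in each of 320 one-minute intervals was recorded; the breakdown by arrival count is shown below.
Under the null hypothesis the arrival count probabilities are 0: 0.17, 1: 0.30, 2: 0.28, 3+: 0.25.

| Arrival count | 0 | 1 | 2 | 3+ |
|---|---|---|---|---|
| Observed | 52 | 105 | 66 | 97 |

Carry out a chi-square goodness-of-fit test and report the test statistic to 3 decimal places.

10.778

Expected counts E_i = n·p_i: 320×0.17 = 54.4, 320×0.30 = 96, 320×0.28 = 89.6, 320×0.25 = 80.
χ² = (52−54.4)²/54.4 + (105−96)²/96 + (66−89.6)²/89.6 + (97−80)²/80
   = 0.1059 + 0.8438 + 6.2161 + 3.6125
Sum = 10.778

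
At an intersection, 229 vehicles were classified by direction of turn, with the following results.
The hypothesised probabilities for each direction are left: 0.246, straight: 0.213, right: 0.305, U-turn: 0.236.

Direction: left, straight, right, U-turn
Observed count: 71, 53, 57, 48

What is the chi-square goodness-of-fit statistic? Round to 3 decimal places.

Expected counts E_i = n·p_i: 229×0.246 = 56.334, 229×0.213 = 48.777, 229×0.305 = 69.845, 229×0.236 = 54.044.
left: (71 − 56.334)²/56.334 = 215.091556/56.334 = 3.8181
straight: (53 − 48.777)²/48.777 = 17.833729/48.777 = 0.3656
right: (57 − 69.845)²/69.845 = 164.994025/69.845 = 2.3623
U-turn: (48 − 54.044)²/54.044 = 36.529936/54.044 = 0.6759
Sum = 7.222

7.222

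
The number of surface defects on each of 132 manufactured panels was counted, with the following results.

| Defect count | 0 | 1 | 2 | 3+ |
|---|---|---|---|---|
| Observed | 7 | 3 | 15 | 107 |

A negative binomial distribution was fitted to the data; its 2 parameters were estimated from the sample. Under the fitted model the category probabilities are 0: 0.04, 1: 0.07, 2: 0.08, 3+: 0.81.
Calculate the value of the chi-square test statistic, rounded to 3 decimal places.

6.641

Expected counts E_i = n·p_i: 132×0.04 = 5.28, 132×0.07 = 9.24, 132×0.08 = 10.56, 132×0.81 = 106.92.
χ² = (7−5.28)²/5.28 + (3−9.24)²/9.24 + (15−10.56)²/10.56 + (107−106.92)²/106.92
   = 0.5603 + 4.2140 + 1.8668 + 0.0001
Sum = 6.641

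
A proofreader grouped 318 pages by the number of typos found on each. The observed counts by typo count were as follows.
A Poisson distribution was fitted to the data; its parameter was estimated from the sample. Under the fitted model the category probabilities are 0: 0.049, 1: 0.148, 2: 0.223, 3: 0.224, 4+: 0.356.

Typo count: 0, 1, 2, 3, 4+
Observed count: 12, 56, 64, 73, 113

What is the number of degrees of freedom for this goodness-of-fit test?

3

There are k = 5 categories and 1 parameter estimated from the data, so df = 5 − 1 − 1 = 3.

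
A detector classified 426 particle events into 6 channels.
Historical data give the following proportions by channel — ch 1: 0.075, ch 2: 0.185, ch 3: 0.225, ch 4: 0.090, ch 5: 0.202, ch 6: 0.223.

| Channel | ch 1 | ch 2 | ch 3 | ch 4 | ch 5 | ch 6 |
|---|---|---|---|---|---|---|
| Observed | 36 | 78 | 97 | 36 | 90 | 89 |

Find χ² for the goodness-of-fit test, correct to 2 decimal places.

1.24

Expected counts E_i = n·p_i: 426×0.075 = 31.95, 426×0.185 = 78.81, 426×0.225 = 95.85, 426×0.090 = 38.34, 426×0.202 = 86.052, 426×0.223 = 94.998.
ch 1: (36 − 31.95)²/31.95 = 16.4025/31.95 = 0.513
ch 2: (78 − 78.81)²/78.81 = 0.6561/78.81 = 0.008
ch 3: (97 − 95.85)²/95.85 = 1.3225/95.85 = 0.014
ch 4: (36 − 38.34)²/38.34 = 5.4756/38.34 = 0.143
ch 5: (90 − 86.052)²/86.052 = 15.586704/86.052 = 0.181
ch 6: (89 − 94.998)²/94.998 = 35.976004/94.998 = 0.379
Sum = 1.24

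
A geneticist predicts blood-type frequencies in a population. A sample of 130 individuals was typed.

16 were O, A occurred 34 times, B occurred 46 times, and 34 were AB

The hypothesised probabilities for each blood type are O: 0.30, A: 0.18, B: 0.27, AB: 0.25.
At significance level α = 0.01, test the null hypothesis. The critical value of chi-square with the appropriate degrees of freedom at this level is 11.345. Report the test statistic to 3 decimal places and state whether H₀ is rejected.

21.820; reject

Expected counts E_i = n·p_i: 130×0.30 = 39, 130×0.18 = 23.4, 130×0.27 = 35.1, 130×0.25 = 32.5.
O: (16 − 39)²/39 = 529/39 = 13.5641
A: (34 − 23.4)²/23.4 = 112.36/23.4 = 4.8017
B: (46 − 35.1)²/35.1 = 118.81/35.1 = 3.3849
AB: (34 − 32.5)²/32.5 = 2.25/32.5 = 0.0692
Sum = 21.820
df = 3. Since 21.820 > 11.345, we reject H₀.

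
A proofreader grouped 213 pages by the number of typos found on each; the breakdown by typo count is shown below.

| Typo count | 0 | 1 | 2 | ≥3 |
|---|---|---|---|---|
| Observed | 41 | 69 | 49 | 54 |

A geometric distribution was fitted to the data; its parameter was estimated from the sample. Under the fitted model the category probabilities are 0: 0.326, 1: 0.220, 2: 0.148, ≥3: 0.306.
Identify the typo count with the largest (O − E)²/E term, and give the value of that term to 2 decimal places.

Expected counts E_i = n·p_i: 213×0.326 = 69.438, 213×0.220 = 46.86, 213×0.148 = 31.524, 213×0.306 = 65.178.
0: (41 − 69.438)²/69.438 = 808.719844/69.438 = 11.647
1: (69 − 46.86)²/46.86 = 490.1796/46.86 = 10.461
2: (49 − 31.524)²/31.524 = 305.410576/31.524 = 9.688
≥3: (54 − 65.178)²/65.178 = 124.947684/65.178 = 1.917
The largest term is for 0: 11.65.

0, 11.65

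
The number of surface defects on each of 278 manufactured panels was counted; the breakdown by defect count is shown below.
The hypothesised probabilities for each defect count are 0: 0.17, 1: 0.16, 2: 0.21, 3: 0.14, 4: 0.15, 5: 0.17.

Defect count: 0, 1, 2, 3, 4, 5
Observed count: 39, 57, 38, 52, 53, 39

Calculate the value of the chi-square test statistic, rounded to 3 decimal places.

Expected counts E_i = n·p_i: 278×0.17 = 47.26, 278×0.16 = 44.48, 278×0.21 = 58.38, 278×0.14 = 38.92, 278×0.15 = 41.7, 278×0.17 = 47.26.
χ² = (39−47.26)²/47.26 + (57−44.48)²/44.48 + (38−58.38)²/58.38 + (52−38.92)²/38.92 + (53−41.7)²/41.7 + (39−47.26)²/47.26
   = 1.4437 + 3.5241 + 7.1145 + 4.3958 + 3.0621 + 1.4437
Sum = 20.984

20.984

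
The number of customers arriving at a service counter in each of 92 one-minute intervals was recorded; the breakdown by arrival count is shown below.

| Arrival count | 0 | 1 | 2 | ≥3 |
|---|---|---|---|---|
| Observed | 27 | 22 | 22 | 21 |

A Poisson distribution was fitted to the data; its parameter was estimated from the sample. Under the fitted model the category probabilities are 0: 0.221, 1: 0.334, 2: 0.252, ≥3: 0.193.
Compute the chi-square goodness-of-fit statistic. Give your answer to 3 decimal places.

5.319

Expected counts E_i = n·p_i: 92×0.221 = 20.332, 92×0.334 = 30.728, 92×0.252 = 23.184, 92×0.193 = 17.756.
0: (27 − 20.332)²/20.332 = 44.462224/20.332 = 2.1868
1: (22 − 30.728)²/30.728 = 76.177984/30.728 = 2.4791
2: (22 − 23.184)²/23.184 = 1.401856/23.184 = 0.0605
≥3: (21 − 17.756)²/17.756 = 10.523536/17.756 = 0.5927
Sum = 5.319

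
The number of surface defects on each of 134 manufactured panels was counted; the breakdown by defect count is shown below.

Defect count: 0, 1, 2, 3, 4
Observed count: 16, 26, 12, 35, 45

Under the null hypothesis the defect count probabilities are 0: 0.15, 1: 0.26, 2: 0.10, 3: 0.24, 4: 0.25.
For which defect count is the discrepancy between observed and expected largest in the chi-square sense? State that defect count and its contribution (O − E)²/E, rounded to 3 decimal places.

Expected counts E_i = n·p_i: 134×0.15 = 20.1, 134×0.26 = 34.84, 134×0.10 = 13.4, 134×0.24 = 32.16, 134×0.25 = 33.5.
χ² = (16−20.1)²/20.1 + (26−34.84)²/34.84 + (12−13.4)²/13.4 + (35−32.16)²/32.16 + (45−33.5)²/33.5
   = 0.8363 + 2.2430 + 0.1463 + 0.2508 + 3.9478
The largest term is for 4: 3.948.

4, 3.948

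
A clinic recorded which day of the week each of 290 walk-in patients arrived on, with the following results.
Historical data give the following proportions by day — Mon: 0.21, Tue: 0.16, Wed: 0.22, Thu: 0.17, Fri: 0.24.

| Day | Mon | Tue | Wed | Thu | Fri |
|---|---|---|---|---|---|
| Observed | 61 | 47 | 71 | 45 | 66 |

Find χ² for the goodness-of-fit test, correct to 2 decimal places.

1.38

Expected counts E_i = n·p_i: 290×0.21 = 60.9, 290×0.16 = 46.4, 290×0.22 = 63.8, 290×0.17 = 49.3, 290×0.24 = 69.6.
χ² = (61−60.9)²/60.9 + (47−46.4)²/46.4 + (71−63.8)²/63.8 + (45−49.3)²/49.3 + (66−69.6)²/69.6
   = 0.000 + 0.008 + 0.813 + 0.375 + 0.186
Sum = 1.38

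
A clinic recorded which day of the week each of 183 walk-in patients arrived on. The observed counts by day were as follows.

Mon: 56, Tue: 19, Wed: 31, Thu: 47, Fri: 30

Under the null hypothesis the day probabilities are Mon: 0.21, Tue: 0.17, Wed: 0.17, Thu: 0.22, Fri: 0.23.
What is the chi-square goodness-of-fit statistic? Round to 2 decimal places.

17.35

Expected counts E_i = n·p_i: 183×0.21 = 38.43, 183×0.17 = 31.11, 183×0.17 = 31.11, 183×0.22 = 40.26, 183×0.23 = 42.09.
cat         O        E   (O−E)²/E
Mon        56    38.43      8.033
Tue        19    31.11      4.714
Wed        31    31.11      0.000
Thu        47    40.26      1.128
Fri        30    42.09      3.473
Sum = 17.35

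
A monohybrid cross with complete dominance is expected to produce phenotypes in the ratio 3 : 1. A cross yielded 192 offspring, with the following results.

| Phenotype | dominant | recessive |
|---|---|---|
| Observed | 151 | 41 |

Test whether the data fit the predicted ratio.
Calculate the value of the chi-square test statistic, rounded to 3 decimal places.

Ratio total = 4. Expected counts: 192×3/4 = 144, 192×1/4 = 48.
dominant: (151 − 144)²/144 = 49/144 = 0.3403
recessive: (41 − 48)²/48 = 49/48 = 1.0208
Sum = 1.361

1.361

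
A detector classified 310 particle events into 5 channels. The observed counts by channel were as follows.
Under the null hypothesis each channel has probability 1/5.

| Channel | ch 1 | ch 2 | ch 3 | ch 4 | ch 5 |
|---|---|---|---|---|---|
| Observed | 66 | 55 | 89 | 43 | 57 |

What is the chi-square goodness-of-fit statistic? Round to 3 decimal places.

19.032

Expected count for each of the 5 categories: 310/5 = 62.
ch 1: (66 − 62)²/62 = 16/62 = 0.2581
ch 2: (55 − 62)²/62 = 49/62 = 0.7903
ch 3: (89 − 62)²/62 = 729/62 = 11.7581
ch 4: (43 − 62)²/62 = 361/62 = 5.8226
ch 5: (57 − 62)²/62 = 25/62 = 0.4032
Sum = 19.032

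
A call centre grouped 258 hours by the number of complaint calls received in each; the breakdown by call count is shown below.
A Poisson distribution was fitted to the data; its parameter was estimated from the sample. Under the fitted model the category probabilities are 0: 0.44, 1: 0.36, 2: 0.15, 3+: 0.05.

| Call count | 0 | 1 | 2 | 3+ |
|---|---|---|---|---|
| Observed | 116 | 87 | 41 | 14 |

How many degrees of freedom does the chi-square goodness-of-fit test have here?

2

There are k = 4 categories and 1 parameter estimated from the data, so df = 4 − 1 − 1 = 2.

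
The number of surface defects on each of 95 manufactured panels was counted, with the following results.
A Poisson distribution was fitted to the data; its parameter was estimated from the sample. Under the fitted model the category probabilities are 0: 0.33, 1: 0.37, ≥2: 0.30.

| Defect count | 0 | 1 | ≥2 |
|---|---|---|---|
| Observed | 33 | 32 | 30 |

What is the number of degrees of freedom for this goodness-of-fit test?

There are k = 3 categories and 1 parameter estimated from the data, so df = 3 − 1 − 1 = 1.

1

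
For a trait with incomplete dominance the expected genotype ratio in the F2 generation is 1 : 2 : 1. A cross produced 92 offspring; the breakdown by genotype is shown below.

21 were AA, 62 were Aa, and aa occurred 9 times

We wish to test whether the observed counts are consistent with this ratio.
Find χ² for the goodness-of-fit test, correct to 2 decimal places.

Ratio total = 4. Expected counts: 92×1/4 = 23, 92×2/4 = 46, 92×1/4 = 23.
χ² = (21−23)²/23 + (62−46)²/46 + (9−23)²/23
   = 0.174 + 5.565 + 8.522
Sum = 14.26

14.26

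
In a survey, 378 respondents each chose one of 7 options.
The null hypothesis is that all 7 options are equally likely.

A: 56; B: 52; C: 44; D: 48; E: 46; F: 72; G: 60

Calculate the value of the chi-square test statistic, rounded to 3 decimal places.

10.519

Under H₀ each category has probability 1/7, so each expected count is 378/7 = 54.
cat         O        E   (O−E)²/E
A          56       54     0.0741
B          52       54     0.0741
C          44       54     1.8519
D          48       54     0.6667
E          46       54     1.1852
F          72       54     6.0000
G          60       54     0.6667
Sum = 10.519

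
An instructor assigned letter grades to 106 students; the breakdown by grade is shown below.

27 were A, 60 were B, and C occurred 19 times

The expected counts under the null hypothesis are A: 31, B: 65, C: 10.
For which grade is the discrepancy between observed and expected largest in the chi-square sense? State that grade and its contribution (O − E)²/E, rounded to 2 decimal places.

C, 8.10

χ² = (27−31)²/31 + (60−65)²/65 + (19−10)²/10
   = 0.516 + 0.385 + 8.100
The largest term is for C: 8.10.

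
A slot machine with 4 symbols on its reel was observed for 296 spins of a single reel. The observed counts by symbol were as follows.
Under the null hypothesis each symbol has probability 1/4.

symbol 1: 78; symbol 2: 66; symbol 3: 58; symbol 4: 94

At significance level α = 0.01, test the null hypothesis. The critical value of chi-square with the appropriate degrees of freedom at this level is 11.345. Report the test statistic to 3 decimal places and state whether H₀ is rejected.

Expected count for each of the 4 categories: 296/4 = 74.
χ² = (78−74)²/74 + (66−74)²/74 + (58−74)²/74 + (94−74)²/74
   = 0.2162 + 0.8649 + 3.4595 + 5.4054
Sum = 9.946
df = 3. Since 9.946 < 11.345, we do not reject H₀.

9.946; do not reject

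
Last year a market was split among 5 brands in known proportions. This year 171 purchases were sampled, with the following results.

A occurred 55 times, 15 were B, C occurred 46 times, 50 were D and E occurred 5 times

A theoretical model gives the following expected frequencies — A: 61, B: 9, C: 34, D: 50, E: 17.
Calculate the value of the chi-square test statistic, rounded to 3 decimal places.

17.296

A: (55 − 61)²/61 = 36/61 = 0.5902
B: (15 − 9)²/9 = 36/9 = 4.0000
C: (46 − 34)²/34 = 144/34 = 4.2353
D: (50 − 50)²/50 = 0/50 = 0.0000
E: (5 − 17)²/17 = 144/17 = 8.4706
Sum = 17.296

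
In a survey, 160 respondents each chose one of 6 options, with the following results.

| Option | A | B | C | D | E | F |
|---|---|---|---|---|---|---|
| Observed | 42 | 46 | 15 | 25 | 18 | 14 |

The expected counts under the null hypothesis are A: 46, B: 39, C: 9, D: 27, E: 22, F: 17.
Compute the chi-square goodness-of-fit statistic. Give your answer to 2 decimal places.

A: (42 − 46)²/46 = 16/46 = 0.348
B: (46 − 39)²/39 = 49/39 = 1.256
C: (15 − 9)²/9 = 36/9 = 4.000
D: (25 − 27)²/27 = 4/27 = 0.148
E: (18 − 22)²/22 = 16/22 = 0.727
F: (14 − 17)²/17 = 9/17 = 0.529
Sum = 7.01

7.01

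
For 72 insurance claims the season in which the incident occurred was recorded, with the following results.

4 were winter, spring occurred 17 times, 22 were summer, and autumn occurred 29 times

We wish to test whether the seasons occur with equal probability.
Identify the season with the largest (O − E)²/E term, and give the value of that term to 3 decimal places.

winter, 10.889

Under H₀ each category has probability 1/4, so each expected count is 72/4 = 18.
winter: (4 − 18)²/18 = 196/18 = 10.8889
spring: (17 − 18)²/18 = 1/18 = 0.0556
summer: (22 − 18)²/18 = 16/18 = 0.8889
autumn: (29 − 18)²/18 = 121/18 = 6.7222
The largest term is for winter: 10.889.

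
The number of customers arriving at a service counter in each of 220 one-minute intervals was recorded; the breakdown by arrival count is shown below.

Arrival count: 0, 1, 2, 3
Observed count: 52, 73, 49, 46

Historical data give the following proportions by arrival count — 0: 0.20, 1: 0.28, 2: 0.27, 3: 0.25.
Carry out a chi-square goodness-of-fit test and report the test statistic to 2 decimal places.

6.86

Expected counts E_i = n·p_i: 220×0.20 = 44, 220×0.28 = 61.6, 220×0.27 = 59.4, 220×0.25 = 55.
χ² = (52−44)²/44 + (73−61.6)²/61.6 + (49−59.4)²/59.4 + (46−55)²/55
   = 1.455 + 2.110 + 1.821 + 1.473
Sum = 6.86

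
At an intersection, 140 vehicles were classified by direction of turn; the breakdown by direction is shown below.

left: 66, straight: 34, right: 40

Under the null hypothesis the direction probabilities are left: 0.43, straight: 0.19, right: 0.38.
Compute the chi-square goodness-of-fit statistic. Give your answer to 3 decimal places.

5.893

Expected counts E_i = n·p_i: 140×0.43 = 60.2, 140×0.19 = 26.6, 140×0.38 = 53.2.
cat           O        E   (O−E)²/E
left         66     60.2     0.5588
straight     34     26.6     2.0586
right        40     53.2     3.2752
Sum = 5.893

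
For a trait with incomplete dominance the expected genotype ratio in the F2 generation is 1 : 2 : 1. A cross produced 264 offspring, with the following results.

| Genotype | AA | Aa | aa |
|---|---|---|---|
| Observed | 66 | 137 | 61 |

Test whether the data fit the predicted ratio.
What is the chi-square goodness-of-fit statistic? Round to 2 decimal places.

0.57

Ratio total = 4. Expected counts: 264×1/4 = 66, 264×2/4 = 132, 264×1/4 = 66.
AA: (66 − 66)²/66 = 0/66 = 0.000
Aa: (137 − 132)²/132 = 25/132 = 0.189
aa: (61 − 66)²/66 = 25/66 = 0.379
Sum = 0.57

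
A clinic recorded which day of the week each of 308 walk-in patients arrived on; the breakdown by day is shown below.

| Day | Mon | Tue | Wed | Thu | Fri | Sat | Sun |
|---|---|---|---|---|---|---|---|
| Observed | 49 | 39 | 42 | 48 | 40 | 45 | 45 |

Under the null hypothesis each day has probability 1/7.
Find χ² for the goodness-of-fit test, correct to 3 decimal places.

2.000

Under H₀ each category has probability 1/7, so each expected count is 308/7 = 44.
χ² = (49−44)²/44 + (39−44)²/44 + (42−44)²/44 + (48−44)²/44 + (40−44)²/44 + (45−44)²/44 + (45−44)²/44
   = 0.5682 + 0.5682 + 0.0909 + 0.3636 + 0.3636 + 0.0227 + 0.0227
Sum = 2.000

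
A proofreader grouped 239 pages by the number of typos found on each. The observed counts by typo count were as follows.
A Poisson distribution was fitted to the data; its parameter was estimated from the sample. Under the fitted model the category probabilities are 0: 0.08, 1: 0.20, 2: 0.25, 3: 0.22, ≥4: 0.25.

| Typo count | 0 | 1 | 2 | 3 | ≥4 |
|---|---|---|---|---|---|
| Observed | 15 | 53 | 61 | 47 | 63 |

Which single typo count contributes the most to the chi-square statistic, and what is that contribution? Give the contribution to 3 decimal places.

Expected counts E_i = n·p_i: 239×0.08 = 19.12, 239×0.20 = 47.8, 239×0.25 = 59.75, 239×0.22 = 52.58, 239×0.25 = 59.75.
χ² = (15−19.12)²/19.12 + (53−47.8)²/47.8 + (61−59.75)²/59.75 + (47−52.58)²/52.58 + (63−59.75)²/59.75
   = 0.8878 + 0.5657 + 0.0262 + 0.5922 + 0.1768
The largest term is for 0: 0.888.

0, 0.888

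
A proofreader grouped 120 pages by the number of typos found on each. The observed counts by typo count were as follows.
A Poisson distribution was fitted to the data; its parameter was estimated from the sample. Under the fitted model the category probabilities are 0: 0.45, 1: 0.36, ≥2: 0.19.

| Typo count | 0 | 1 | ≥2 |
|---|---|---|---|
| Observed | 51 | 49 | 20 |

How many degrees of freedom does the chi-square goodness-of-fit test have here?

There are k = 3 categories and 1 parameter estimated from the data, so df = 3 − 1 − 1 = 1.

1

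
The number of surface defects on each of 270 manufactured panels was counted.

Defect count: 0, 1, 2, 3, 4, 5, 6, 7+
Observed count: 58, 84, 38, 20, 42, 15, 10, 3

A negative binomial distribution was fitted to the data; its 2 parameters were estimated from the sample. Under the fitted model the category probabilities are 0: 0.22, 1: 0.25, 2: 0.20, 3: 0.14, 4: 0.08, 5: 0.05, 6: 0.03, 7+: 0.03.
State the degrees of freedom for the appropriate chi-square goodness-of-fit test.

There are k = 8 categories and 2 parameters estimated from the data, so df = 8 − 1 − 2 = 5.

5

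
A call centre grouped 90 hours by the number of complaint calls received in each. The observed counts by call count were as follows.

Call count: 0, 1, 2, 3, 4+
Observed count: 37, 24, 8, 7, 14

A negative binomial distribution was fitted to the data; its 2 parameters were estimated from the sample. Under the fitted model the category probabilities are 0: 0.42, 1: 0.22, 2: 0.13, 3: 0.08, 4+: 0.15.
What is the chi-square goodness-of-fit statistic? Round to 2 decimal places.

Expected counts E_i = n·p_i: 90×0.42 = 37.8, 90×0.22 = 19.8, 90×0.13 = 11.7, 90×0.08 = 7.2, 90×0.15 = 13.5.
cat         O        E   (O−E)²/E
0          37     37.8      0.017
1          24     19.8      0.891
2           8     11.7      1.170
3           7      7.2      0.006
4+         14     13.5      0.019
Sum = 2.10

2.10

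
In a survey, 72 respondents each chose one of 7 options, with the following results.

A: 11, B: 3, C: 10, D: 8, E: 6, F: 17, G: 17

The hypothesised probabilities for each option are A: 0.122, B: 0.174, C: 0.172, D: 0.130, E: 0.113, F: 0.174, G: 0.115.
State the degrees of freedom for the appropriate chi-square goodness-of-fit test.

There are k = 7 categories and no parameters were estimated from the data, so df = 7 − 1 = 6.

6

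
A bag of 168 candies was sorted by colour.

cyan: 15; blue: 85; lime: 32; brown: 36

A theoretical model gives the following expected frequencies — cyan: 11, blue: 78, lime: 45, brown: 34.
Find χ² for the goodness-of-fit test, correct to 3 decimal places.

cyan: (15 − 11)²/11 = 16/11 = 1.4545
blue: (85 − 78)²/78 = 49/78 = 0.6282
lime: (32 − 45)²/45 = 169/45 = 3.7556
brown: (36 − 34)²/34 = 4/34 = 0.1176
Sum = 5.956

5.956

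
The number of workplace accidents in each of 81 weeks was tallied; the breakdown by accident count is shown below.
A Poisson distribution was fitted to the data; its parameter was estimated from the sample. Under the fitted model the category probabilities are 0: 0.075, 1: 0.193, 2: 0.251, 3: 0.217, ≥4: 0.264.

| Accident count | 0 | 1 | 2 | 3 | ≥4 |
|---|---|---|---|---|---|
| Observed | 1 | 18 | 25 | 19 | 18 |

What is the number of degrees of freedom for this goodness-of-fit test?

3

There are k = 5 categories and 1 parameter estimated from the data, so df = 5 − 1 − 1 = 3.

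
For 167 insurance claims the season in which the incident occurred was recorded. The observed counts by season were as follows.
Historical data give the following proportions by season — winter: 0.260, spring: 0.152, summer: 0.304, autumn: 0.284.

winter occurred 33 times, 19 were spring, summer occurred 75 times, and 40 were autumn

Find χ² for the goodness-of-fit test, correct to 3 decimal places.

16.836

Expected counts E_i = n·p_i: 167×0.260 = 43.42, 167×0.152 = 25.384, 167×0.304 = 50.768, 167×0.284 = 47.428.
χ² = (33−43.42)²/43.42 + (19−25.384)²/25.384 + (75−50.768)²/50.768 + (40−47.428)²/47.428
   = 2.5006 + 1.6056 + 11.5661 + 1.1633
Sum = 16.836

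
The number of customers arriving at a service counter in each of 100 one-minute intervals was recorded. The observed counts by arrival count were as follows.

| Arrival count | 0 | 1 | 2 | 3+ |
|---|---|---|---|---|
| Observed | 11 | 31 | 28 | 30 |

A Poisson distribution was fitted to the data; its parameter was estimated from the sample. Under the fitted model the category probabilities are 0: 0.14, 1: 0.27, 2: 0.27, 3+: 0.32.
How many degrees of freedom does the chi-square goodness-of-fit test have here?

2

There are k = 4 categories and 1 parameter estimated from the data, so df = 4 − 1 − 1 = 2.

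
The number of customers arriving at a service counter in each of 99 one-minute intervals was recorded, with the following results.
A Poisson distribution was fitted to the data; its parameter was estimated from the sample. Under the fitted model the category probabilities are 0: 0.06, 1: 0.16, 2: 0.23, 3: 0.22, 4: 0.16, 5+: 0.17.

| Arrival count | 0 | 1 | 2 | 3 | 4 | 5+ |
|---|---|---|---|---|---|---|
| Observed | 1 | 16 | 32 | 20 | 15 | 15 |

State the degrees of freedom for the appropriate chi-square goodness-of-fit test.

4

There are k = 6 categories and 1 parameter estimated from the data, so df = 6 − 1 − 1 = 4.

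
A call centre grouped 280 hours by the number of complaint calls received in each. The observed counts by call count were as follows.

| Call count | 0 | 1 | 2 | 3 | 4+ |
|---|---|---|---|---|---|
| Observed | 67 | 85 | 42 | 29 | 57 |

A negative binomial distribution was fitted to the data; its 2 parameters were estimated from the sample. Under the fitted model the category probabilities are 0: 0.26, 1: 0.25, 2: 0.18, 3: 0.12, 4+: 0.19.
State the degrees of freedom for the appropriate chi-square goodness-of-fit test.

2

There are k = 5 categories and 2 parameters estimated from the data, so df = 5 − 1 − 2 = 2.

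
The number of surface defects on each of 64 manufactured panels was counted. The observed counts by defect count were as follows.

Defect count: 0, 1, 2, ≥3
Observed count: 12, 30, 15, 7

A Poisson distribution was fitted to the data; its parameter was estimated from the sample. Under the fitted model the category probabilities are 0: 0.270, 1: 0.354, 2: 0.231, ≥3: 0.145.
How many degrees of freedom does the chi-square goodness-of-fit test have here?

There are k = 4 categories and 1 parameter estimated from the data, so df = 4 − 1 − 1 = 2.

2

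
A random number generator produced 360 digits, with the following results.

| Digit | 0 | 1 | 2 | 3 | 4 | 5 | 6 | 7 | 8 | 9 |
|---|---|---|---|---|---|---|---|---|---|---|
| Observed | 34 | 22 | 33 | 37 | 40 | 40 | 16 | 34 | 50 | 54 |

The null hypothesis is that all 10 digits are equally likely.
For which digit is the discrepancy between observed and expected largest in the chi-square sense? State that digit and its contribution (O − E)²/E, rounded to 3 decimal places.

Under H₀ each category has probability 1/10, so each expected count is 360/10 = 36.
χ² = (34−36)²/36 + (22−36)²/36 + (33−36)²/36 + (37−36)²/36 + (40−36)²/36 + (40−36)²/36 + (16−36)²/36 + (34−36)²/36 + (50−36)²/36 + (54−36)²/36
   = 0.1111 + 5.4444 + 0.2500 + 0.0278 + 0.4444 + 0.4444 + 11.1111 + 0.1111 + 5.4444 + 9.0000
The largest term is for 6: 11.111.

6, 11.111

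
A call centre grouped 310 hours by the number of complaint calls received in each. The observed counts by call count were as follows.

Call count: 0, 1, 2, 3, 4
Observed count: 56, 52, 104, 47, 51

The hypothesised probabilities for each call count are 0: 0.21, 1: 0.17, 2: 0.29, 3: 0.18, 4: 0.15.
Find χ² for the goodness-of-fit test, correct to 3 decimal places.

5.316

Expected counts E_i = n·p_i: 310×0.21 = 65.1, 310×0.17 = 52.7, 310×0.29 = 89.9, 310×0.18 = 55.8, 310×0.15 = 46.5.
χ² = (56−65.1)²/65.1 + (52−52.7)²/52.7 + (104−89.9)²/89.9 + (47−55.8)²/55.8 + (51−46.5)²/46.5
   = 1.2720 + 0.0093 + 2.2115 + 1.3878 + 0.4355
Sum = 5.316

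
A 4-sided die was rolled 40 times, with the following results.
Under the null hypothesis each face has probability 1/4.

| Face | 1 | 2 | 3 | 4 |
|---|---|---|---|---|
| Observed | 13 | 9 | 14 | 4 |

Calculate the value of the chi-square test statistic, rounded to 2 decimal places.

6.20

Expected count for each of the 4 categories: 40/4 = 10.
χ² = (13−10)²/10 + (9−10)²/10 + (14−10)²/10 + (4−10)²/10
   = 0.900 + 0.100 + 1.600 + 3.600
Sum = 6.20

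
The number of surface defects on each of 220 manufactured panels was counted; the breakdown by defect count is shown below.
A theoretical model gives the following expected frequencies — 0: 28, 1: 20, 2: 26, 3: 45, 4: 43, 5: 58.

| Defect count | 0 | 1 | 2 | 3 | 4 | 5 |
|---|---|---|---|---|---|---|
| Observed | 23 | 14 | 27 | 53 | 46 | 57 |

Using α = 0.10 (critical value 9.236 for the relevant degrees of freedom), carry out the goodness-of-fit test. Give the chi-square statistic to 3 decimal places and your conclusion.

4.380; do not reject

cat         O        E   (O−E)²/E
0          23       28     0.8929
1          14       20     1.8000
2          27       26     0.0385
3          53       45     1.4222
4          46       43     0.2093
5          57       58     0.0172
Sum = 4.380
df = 5. Since 4.380 < 9.236, we do not reject H₀.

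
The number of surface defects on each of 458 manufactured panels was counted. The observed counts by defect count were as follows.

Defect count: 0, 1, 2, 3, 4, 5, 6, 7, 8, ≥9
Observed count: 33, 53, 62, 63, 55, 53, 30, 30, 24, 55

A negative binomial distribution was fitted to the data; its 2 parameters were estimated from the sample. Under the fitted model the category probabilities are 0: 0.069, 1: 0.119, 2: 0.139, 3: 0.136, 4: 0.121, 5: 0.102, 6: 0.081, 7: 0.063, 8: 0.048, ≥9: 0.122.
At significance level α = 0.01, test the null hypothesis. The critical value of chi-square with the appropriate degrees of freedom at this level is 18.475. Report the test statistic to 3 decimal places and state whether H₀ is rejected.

2.605; do not reject

Expected counts E_i = n·p_i: 458×0.069 = 31.602, 458×0.119 = 54.502, 458×0.139 = 63.662, 458×0.136 = 62.288, 458×0.121 = 55.418, 458×0.102 = 46.716, 458×0.081 = 37.098, 458×0.063 = 28.854, 458×0.048 = 21.984, 458×0.122 = 55.876.
cat         O        E   (O−E)²/E
0          33   31.602     0.0618
1          53   54.502     0.0414
2          62   63.662     0.0434
3          63   62.288     0.0081
4          55   55.418     0.0032
5          53   46.716     0.8453
6          30   37.098     1.3581
7          30   28.854     0.0455
8          24   21.984     0.1849
≥9         55   55.876     0.0137
Sum = 2.605
df = 7. Since 2.605 < 18.475, we do not reject H₀.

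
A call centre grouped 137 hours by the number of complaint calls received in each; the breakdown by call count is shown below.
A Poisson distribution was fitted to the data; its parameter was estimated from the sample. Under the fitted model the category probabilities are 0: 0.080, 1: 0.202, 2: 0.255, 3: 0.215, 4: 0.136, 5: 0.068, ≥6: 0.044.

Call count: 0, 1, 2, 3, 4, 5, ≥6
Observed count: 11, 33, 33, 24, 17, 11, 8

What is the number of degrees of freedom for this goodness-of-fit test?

5

There are k = 7 categories and 1 parameter estimated from the data, so df = 7 − 1 − 1 = 5.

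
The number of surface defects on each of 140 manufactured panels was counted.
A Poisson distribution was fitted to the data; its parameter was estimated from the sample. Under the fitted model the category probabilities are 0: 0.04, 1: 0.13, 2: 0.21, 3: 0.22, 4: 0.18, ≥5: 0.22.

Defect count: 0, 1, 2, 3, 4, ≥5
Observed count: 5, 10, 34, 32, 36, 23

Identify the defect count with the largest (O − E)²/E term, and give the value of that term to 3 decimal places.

4, 4.629

Expected counts E_i = n·p_i: 140×0.04 = 5.6, 140×0.13 = 18.2, 140×0.21 = 29.4, 140×0.22 = 30.8, 140×0.18 = 25.2, 140×0.22 = 30.8.
χ² = (5−5.6)²/5.6 + (10−18.2)²/18.2 + (34−29.4)²/29.4 + (32−30.8)²/30.8 + (36−25.2)²/25.2 + (23−30.8)²/30.8
   = 0.0643 + 3.6945 + 0.7197 + 0.0468 + 4.6286 + 1.9753
The largest term is for 4: 4.629.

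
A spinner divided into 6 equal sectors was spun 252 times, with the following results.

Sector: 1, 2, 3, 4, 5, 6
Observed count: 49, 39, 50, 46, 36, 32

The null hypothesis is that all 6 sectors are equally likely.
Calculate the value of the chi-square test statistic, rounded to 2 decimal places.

6.52

Under H₀ each category has probability 1/6, so each expected count is 252/6 = 42.
1: (49 − 42)²/42 = 49/42 = 1.167
2: (39 − 42)²/42 = 9/42 = 0.214
3: (50 − 42)²/42 = 64/42 = 1.524
4: (46 − 42)²/42 = 16/42 = 0.381
5: (36 − 42)²/42 = 36/42 = 0.857
6: (32 − 42)²/42 = 100/42 = 2.381
Sum = 6.52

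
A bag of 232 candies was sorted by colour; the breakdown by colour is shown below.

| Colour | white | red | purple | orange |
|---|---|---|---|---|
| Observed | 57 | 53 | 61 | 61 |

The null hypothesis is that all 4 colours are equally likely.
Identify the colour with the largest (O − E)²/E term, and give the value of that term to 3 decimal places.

Under H₀ each category has probability 1/4, so each expected count is 232/4 = 58.
χ² = (57−58)²/58 + (53−58)²/58 + (61−58)²/58 + (61−58)²/58
   = 0.0172 + 0.4310 + 0.1552 + 0.1552
The largest term is for red: 0.431.

red, 0.431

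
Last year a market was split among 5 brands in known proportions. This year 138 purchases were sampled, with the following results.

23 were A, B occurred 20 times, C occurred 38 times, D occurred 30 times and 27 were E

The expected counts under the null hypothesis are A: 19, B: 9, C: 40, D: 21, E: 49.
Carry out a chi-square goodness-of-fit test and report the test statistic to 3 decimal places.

28.121

cat         O        E   (O−E)²/E
A          23       19     0.8421
B          20        9    13.4444
C          38       40     0.1000
D          30       21     3.8571
E          27       49     9.8776
Sum = 28.121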